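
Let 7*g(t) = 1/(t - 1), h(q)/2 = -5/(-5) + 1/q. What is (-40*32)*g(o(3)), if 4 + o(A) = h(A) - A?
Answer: 240/7 ≈ 34.286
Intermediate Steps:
h(q) = 2 + 2/q (h(q) = 2*(-5/(-5) + 1/q) = 2*(-5*(-⅕) + 1/q) = 2*(1 + 1/q) = 2 + 2/q)
o(A) = -2 - A + 2/A (o(A) = -4 + ((2 + 2/A) - A) = -4 + (2 - A + 2/A) = -2 - A + 2/A)
g(t) = 1/(7*(-1 + t)) (g(t) = 1/(7*(t - 1)) = 1/(7*(-1 + t)))
(-40*32)*g(o(3)) = (-40*32)*(1/(7*(-1 + (-2 - 1*3 + 2/3)))) = -1280/(7*(-1 + (-2 - 3 + 2*(⅓)))) = -1280/(7*(-1 + (-2 - 3 + ⅔))) = -1280/(7*(-1 - 13/3)) = -1280/(7*(-16/3)) = -1280*(-3)/(7*16) = -1280*(-3/112) = 240/7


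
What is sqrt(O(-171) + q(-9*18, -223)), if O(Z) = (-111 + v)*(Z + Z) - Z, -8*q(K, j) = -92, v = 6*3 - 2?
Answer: sqrt(130690)/2 ≈ 180.76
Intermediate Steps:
v = 16 (v = 18 - 2 = 16)
q(K, j) = 23/2 (q(K, j) = -1/8*(-92) = 23/2)
O(Z) = -191*Z (O(Z) = (-111 + 16)*(Z + Z) - Z = -190*Z - Z = -191*Z)
sqrt(O(-171) + q(-9*18, -223)) = sqrt(-191*(-171) + 23/2) = sqrt(32661 + 23/2) = sqrt(65345/2) = sqrt(130690)/2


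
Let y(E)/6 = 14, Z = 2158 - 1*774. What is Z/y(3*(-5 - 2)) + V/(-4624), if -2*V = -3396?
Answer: 782123/48552 ≈ 16.109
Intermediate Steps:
Z = 1384 (Z = 2158 - 774 = 1384)
y(E) = 84 (y(E) = 6*14 = 84)
V = 1698 (V = -½*(-3396) = 1698)
Z/y(3*(-5 - 2)) + V/(-4624) = 1384/84 + 1698/(-4624) = 1384*(1/84) + 1698*(-1/4624) = 346/21 - 849/2312 = 782123/48552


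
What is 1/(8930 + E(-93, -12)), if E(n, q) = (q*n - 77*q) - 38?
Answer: 1/10932 ≈ 9.1475e-5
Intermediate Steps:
E(n, q) = -38 - 77*q + n*q (E(n, q) = (n*q - 77*q) - 38 = (-77*q + n*q) - 38 = -38 - 77*q + n*q)
1/(8930 + E(-93, -12)) = 1/(8930 + (-38 - 77*(-12) - 93*(-12))) = 1/(8930 + (-38 + 924 + 1116)) = 1/(8930 + 2002) = 1/10932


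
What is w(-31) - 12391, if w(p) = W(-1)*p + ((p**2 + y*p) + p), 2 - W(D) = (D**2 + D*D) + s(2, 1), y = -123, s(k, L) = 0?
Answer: -7648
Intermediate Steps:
W(D) = 2 - 2*D**2 (W(D) = 2 - ((D**2 + D*D) + 0) = 2 - ((D**2 + D**2) + 0) = 2 - (2*D**2 + 0) = 2 - 2*D**2)
w(p) = p**2 - 122*p (w(p) = (2 - 2*(-1)**2)*p + ((p**2 - 123*p) + p) = (2 - 2*1)*p + (p**2 - 122*p) = (2 - 2)*p + (p**2 - 122*p) = 0*p + (p**2 - 122*p) = 0 + (p**2 - 122*p) = p**2 - 122*p)
w(-31) - 12391 = -31*(-122 - 31) - 12391 = -31*(-153) - 12391 = 4743 - 12391 = -7648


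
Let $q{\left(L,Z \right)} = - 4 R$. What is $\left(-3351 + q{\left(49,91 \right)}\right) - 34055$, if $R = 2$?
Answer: $-37414$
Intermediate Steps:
$q{\left(L,Z \right)} = -8$ ($q{\left(L,Z \right)} = \left(-4\right) 2 = -8$)
$\left(-3351 + q{\left(49,91 \right)}\right) - 34055 = \left(-3351 - 8\right) - 34055 = -3359 - 34055 = -37414$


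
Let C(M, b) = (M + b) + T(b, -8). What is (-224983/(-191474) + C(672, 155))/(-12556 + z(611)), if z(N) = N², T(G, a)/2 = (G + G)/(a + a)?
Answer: 302308727/138154235220 ≈ 0.0021882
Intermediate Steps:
T(G, a) = 2*G/a (T(G, a) = 2*((G + G)/(a + a)) = 2*((2*G)/((2*a))) = 2*((2*G)*(1/(2*a))) = 2*(G/a) = 2*G/a)
C(M, b) = M + 3*b/4 (C(M, b) = (M + b) + 2*b/(-8) = (M + b) + 2*b*(-⅛) = (M + b) - b/4 = M + 3*b/4)
(-224983/(-191474) + C(672, 155))/(-12556 + z(611)) = (-224983/(-191474) + (672 + (¾)*155))/(-12556 + 611²) = (-224983*(-1/191474) + (672 + 465/4))/(-12556 + 373321) = (224983/191474 + 3153/4)/360765 = (302308727/382948)*(1/360765) = 302308727/138154235220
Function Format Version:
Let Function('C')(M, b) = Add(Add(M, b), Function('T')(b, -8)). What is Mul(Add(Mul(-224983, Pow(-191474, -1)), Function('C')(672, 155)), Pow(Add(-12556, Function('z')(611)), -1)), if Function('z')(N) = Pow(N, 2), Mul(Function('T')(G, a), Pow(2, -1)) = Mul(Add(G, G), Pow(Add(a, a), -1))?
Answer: Rational(302308727, 138154235220) ≈ 0.0021882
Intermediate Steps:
Function('T')(G, a) = Mul(2, G, Pow(a, -1)) (Function('T')(G, a) = Mul(2, Mul(Add(G, G), Pow(Add(a, a), -1))) = Mul(2, Mul(Mul(2, G), Pow(Mul(2, a), -1))) = Mul(2, Mul(Mul(2, G), Mul(Rational(1, 2), Pow(a, -1)))) = Mul(2, Mul(G, Pow(a, -1))) = Mul(2, G, Pow(a, -1)))
Function('C')(M, b) = Add(M, Mul(Rational(3, 4), b)) (Function('C')(M, b) = Add(Add(M, b), Mul(2, b, Pow(-8, -1))) = Add(Add(M, b), Mul(2, b, Rational(-1, 8))) = Add(Add(M, b), Mul(Rational(-1, 4), b)) = Add(M, Mul(Rational(3, 4), b)))
Mul(Add(Mul(-224983, Pow(-191474, -1)), Function('C')(672, 155)), Pow(Add(-12556, Function('z')(611)), -1)) = Mul(Add(Mul(-224983, Pow(-191474, -1)), Add(672, Mul(Rational(3, 4), 155))), Pow(Add(-12556, Pow(611, 2)), -1)) = Mul(Add(Mul(-224983, Rational(-1, 191474)), Add(672, Rational(465, 4))), Pow(Add(-12556, 373321), -1)) = Mul(Add(Rational(224983, 191474), Rational(3153, 4)), Pow(360765, -1)) = Mul(Rational(302308727, 382948), Rational(1, 360765)) = Rational(302308727, 138154235220)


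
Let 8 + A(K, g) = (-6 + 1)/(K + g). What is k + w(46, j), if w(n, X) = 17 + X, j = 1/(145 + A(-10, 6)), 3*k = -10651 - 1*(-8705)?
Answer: -1047923/1659 ≈ -631.66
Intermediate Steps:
A(K, g) = -8 - 5/(K + g) (A(K, g) = -8 + (-6 + 1)/(K + g) = -8 - 5/(K + g))
k = -1946/3 (k = (-10651 - 1*(-8705))/3 = (-10651 + 8705)/3 = (1/3)*(-1946) = -1946/3 ≈ -648.67)
j = 4/553 (j = 1/(145 + (-5 - 8*(-10) - 8*6)/(-10 + 6)) = 1/(145 + (-5 + 80 - 48)/(-4)) = 1/(145 - 1/4*27) = 1/(145 - 27/4) = 1/(553/4) = 4/553 ≈ 0.0072333)
k + w(46, j) = -1946/3 + (17 + 4/553) = -1946/3 + 9405/553 = -1047923/1659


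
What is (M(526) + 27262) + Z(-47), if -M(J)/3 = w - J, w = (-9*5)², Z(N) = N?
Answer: 22718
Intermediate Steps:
w = 2025 (w = (-45)² = 2025)
M(J) = -6075 + 3*J (M(J) = -3*(2025 - J) = -6075 + 3*J)
(M(526) + 27262) + Z(-47) = ((-6075 + 3*526) + 27262) - 47 = ((-6075 + 1578) + 27262) - 47 = (-4497 + 27262) - 47 = 22765 - 47 = 22718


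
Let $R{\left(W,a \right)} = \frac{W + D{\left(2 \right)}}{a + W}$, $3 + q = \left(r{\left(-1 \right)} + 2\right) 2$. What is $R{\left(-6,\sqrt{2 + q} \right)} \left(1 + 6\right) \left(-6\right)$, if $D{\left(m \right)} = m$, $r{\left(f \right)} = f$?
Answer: $- \frac{168}{5} \approx -33.6$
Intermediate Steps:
$q = -1$ ($q = -3 + \left(-1 + 2\right) 2 = -3 + 1 \cdot 2 = -3 + 2 = -1$)
$R{\left(W,a \right)} = \frac{2 + W}{W + a}$ ($R{\left(W,a \right)} = \frac{W + 2}{a + W} = \frac{2 + W}{W + a}$)
$R{\left(-6,\sqrt{2 + q} \right)} \left(1 + 6\right) \left(-6\right) = \frac{2 - 6}{-6 + \sqrt{2 - 1}} \left(1 + 6\right) \left(-6\right) = \frac{1}{-6 + \sqrt{1}} \left(-4\right) 7 \left(-6\right) = \frac{1}{-6 + 1} \left(-4\right) \left(-42\right) = \frac{1}{-5} \left(-4\right) \left(-42\right) = \left(- \frac{1}{5}\right) \left(-4\right) \left(-42\right) = \frac{4}{5} \left(-42\right) = - \frac{168}{5}$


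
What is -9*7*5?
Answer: -315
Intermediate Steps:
-9*7*5 = -63*5 = -315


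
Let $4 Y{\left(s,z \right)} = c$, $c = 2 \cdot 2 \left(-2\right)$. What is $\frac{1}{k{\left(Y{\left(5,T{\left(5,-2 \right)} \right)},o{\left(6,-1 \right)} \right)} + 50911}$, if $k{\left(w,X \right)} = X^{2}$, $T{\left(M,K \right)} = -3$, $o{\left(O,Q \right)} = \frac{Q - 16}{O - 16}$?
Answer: $\frac{100}{5091389} \approx 1.9641 \cdot 10^{-5}$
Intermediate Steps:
$o{\left(O,Q \right)} = \frac{-16 + Q}{-16 + O}$
$c = -8$ ($c = 4 \left(-2\right) = -8$)
$Y{\left(s,z \right)} = -2$ ($Y{\left(s,z \right)} = \frac{1}{4} \left(-8\right) = -2$)
$\frac{1}{k{\left(Y{\left(5,T{\left(5,-2 \right)} \right)},o{\left(6,-1 \right)} \right)} + 50911} = \frac{1}{\left(\frac{-16 - 1}{-16 + 6}\right)^{2} + 50911} = \frac{1}{\left(\frac{1}{-10} \left(-17\right)\right)^{2} + 50911} = \frac{1}{\left(\left(- \frac{1}{10}\right) \left(-17\right)\right)^{2} + 50911} = \frac{1}{\left(\frac{17}{10}\right)^{2} + 50911} = \frac{1}{\frac{289}{100} + 50911} = \frac{1}{\frac{5091389}{100}} = \frac{100}{5091389}$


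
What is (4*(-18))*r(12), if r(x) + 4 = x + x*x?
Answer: -10944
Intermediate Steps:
r(x) = -4 + x + x² (r(x) = -4 + (x + x*x) = -4 + (x + x²) = -4 + x + x²)
(4*(-18))*r(12) = (4*(-18))*(-4 + 12 + 12²) = -72*(-4 + 12 + 144) = -72*152 = -10944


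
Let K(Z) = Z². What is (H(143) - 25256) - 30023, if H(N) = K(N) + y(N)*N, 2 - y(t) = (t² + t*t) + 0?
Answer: -5882958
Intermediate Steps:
y(t) = 2 - 2*t² (y(t) = 2 - ((t² + t*t) + 0) = 2 - ((t² + t²) + 0) = 2 - (2*t² + 0) = 2 - 2*t²)
H(N) = N² + N*(2 - 2*N²) (H(N) = N² + (2 - 2*N²)*N = N² + N*(2 - 2*N²))
(H(143) - 25256) - 30023 = (143*(2 + 143 - 2*143²) - 25256) - 30023 = (143*(2 + 143 - 2*20449) - 25256) - 30023 = (143*(2 + 143 - 40898) - 25256) - 30023 = (143*(-40753) - 25256) - 30023 = (-5827679 - 25256) - 30023 = -5852935 - 30023 = -5882958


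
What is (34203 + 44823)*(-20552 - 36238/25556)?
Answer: -10377361422975/6389 ≈ -1.6243e+9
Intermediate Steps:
(34203 + 44823)*(-20552 - 36238/25556) = 79026*(-20552 - 36238*1/25556) = 79026*(-20552 - 18119/12778) = 79026*(-262631575/12778) = -10377361422975/6389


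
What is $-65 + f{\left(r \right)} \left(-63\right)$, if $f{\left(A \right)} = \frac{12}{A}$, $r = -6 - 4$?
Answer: $\frac{53}{5} \approx 10.6$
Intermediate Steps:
$r = -10$ ($r = -6 - 4 = -10$)
$-65 + f{\left(r \right)} \left(-63\right) = -65 + \frac{12}{-10} \left(-63\right) = -65 + 12 \left(- \frac{1}{10}\right) \left(-63\right) = -65 - - \frac{378}{5} = -65 + \frac{378}{5} = \frac{53}{5}$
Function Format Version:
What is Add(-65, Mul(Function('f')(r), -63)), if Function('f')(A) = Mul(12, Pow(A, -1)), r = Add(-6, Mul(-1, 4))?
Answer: Rational(53, 5) ≈ 10.600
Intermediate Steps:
r = -10 (r = Add(-6, -4) = -10)
Add(-65, Mul(Function('f')(r), -63)) = Add(-65, Mul(Mul(12, Pow(-10, -1)), -63)) = Add(-65, Mul(Mul(12, Rational(-1, 10)), -63)) = Add(-65, Mul(Rational(-6, 5), -63)) = Add(-65, Rational(378, 5)) = Rational(53, 5)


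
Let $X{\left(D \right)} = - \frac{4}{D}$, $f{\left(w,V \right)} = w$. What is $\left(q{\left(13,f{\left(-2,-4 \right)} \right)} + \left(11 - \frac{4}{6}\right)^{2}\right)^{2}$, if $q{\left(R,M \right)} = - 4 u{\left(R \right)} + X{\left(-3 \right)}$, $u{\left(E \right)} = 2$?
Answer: $\frac{811801}{81} \approx 10022.0$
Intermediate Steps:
$q{\left(R,M \right)} = - \frac{20}{3}$ ($q{\left(R,M \right)} = \left(-4\right) 2 - \frac{4}{-3} = -8 - - \frac{4}{3} = -8 + \frac{4}{3} = - \frac{20}{3}$)
$\left(q{\left(13,f{\left(-2,-4 \right)} \right)} + \left(11 - \frac{4}{6}\right)^{2}\right)^{2} = \left(- \frac{20}{3} + \left(11 - \frac{4}{6}\right)^{2}\right)^{2} = \left(- \frac{20}{3} + \left(11 - \frac{2}{3}\right)^{2}\right)^{2} = \left(- \frac{20}{3} + \left(\frac{31}{3}\right)^{2}\right)^{2} = \left(- \frac{20}{3} + \frac{961}{9}\right)^{2} = \left(\frac{901}{9}\right)^{2} = \frac{811801}{81}$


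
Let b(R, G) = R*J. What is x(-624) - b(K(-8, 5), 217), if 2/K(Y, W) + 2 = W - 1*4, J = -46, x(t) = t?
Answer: -716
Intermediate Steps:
K(Y, W) = 2/(-6 + W) (K(Y, W) = 2/(-2 + (W - 1*4)) = 2/(-2 + (W - 4)) = 2/(-2 + (-4 + W)) = 2/(-6 + W))
b(R, G) = -46*R (b(R, G) = R*(-46) = -46*R)
x(-624) - b(K(-8, 5), 217) = -624 - (-46)*2/(-6 + 5) = -624 - (-46)*2/(-1) = -624 - (-46)*2*(-1) = -624 - (-46)*(-2) = -624 - 1*92 = -624 - 92 = -716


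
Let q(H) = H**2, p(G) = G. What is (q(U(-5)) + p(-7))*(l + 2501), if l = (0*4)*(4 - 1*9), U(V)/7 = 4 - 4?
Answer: -17507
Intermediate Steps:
U(V) = 0 (U(V) = 7*(4 - 4) = 7*0 = 0)
l = 0 (l = 0*(4 - 9) = 0*(-5) = 0)
(q(U(-5)) + p(-7))*(l + 2501) = (0**2 - 7)*(0 + 2501) = (0 - 7)*2501 = -7*2501 = -17507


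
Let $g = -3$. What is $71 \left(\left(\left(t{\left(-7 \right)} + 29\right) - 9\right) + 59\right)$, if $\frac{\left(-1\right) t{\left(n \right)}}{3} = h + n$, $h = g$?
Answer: $7739$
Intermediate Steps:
$h = -3$
$t{\left(n \right)} = 9 - 3 n$ ($t{\left(n \right)} = - 3 \left(-3 + n\right) = 9 - 3 n$)
$71 \left(\left(\left(t{\left(-7 \right)} + 29\right) - 9\right) + 59\right) = 71 \left(\left(\left(\left(9 - -21\right) + 29\right) - 9\right) + 59\right) = 71 \left(\left(\left(\left(9 + 21\right) + 29\right) - 9\right) + 59\right) = 71 \left(\left(\left(30 + 29\right) - 9\right) + 59\right) = 71 \left(\left(59 - 9\right) + 59\right) = 71 \left(50 + 59\right) = 71 \cdot 109 = 7739$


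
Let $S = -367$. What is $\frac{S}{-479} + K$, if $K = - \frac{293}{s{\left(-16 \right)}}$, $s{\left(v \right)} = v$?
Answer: $\frac{146219}{7664} \approx 19.079$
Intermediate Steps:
$K = \frac{293}{16}$ ($K = - \frac{293}{-16} = \left(-293\right) \left(- \frac{1}{16}\right) = \frac{293}{16} \approx 18.313$)
$\frac{S}{-479} + K = - \frac{367}{-479} + \frac{293}{16} = \left(-367\right) \left(- \frac{1}{479}\right) + \frac{293}{16} = \frac{367}{479} + \frac{293}{16} = \frac{146219}{7664}$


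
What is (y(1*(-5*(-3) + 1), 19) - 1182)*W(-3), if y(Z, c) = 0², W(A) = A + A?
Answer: 7092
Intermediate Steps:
W(A) = 2*A
y(Z, c) = 0
(y(1*(-5*(-3) + 1), 19) - 1182)*W(-3) = (0 - 1182)*(2*(-3)) = -1182*(-6) = 7092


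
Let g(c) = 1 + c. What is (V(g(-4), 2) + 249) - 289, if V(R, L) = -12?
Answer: -52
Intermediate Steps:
(V(g(-4), 2) + 249) - 289 = (-12 + 249) - 289 = 237 - 289 = -52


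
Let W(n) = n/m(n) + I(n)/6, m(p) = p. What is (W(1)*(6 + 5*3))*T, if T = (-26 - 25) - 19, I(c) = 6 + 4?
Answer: -3920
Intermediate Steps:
I(c) = 10
T = -70 (T = -51 - 19 = -70)
W(n) = 8/3 (W(n) = n/n + 10/6 = 1 + 10*(⅙) = 1 + 5/3 = 8/3)
(W(1)*(6 + 5*3))*T = (8*(6 + 5*3)/3)*(-70) = (8*(6 + 15)/3)*(-70) = ((8/3)*21)*(-70) = 56*(-70) = -3920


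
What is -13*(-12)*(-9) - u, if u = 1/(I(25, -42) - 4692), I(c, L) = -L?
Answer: -6528599/4650 ≈ -1404.0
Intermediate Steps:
u = -1/4650 (u = 1/(-1*(-42) - 4692) = 1/(42 - 4692) = 1/(-4650) = -1/4650 ≈ -0.00021505)
-13*(-12)*(-9) - u = -13*(-12)*(-9) - 1*(-1/4650) = 156*(-9) + 1/4650 = -1404 + 1/4650 = -6528599/4650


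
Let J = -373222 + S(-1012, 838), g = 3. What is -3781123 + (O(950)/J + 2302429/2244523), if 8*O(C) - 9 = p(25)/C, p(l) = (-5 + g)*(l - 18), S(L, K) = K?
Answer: -3002336494921276026041/794033230190400 ≈ -3.7811e+6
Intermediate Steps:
p(l) = 36 - 2*l (p(l) = (-5 + 3)*(l - 18) = -2*(-18 + l) = 36 - 2*l)
J = -372384 (J = -373222 + 838 = -372384)
O(C) = 9/8 - 7/(4*C) (O(C) = 9/8 + ((36 - 2*25)/C)/8 = 9/8 + ((36 - 50)/C)/8 = 9/8 + (-14/C)/8 = 9/8 - 7/(4*C))
-3781123 + (O(950)/J + 2302429/2244523) = -3781123 + (((1/8)*(-14 + 9*950)/950)/(-372384) + 2302429/2244523) = -3781123 + (((1/8)*(1/950)*(-14 + 8550))*(-1/372384) + 2302429*(1/2244523)) = -3781123 + (((1/8)*(1/950)*8536)*(-1/372384) + 2302429/2244523) = -3781123 + ((1067/950)*(-1/372384) + 2302429/2244523) = -3781123 + (-1067/353764800 + 2302429/2244523) = -3781123 + 814515939793159/794033230190400 = -3002336494921276026041/794033230190400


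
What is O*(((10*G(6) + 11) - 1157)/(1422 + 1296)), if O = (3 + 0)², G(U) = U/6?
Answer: -568/151 ≈ -3.7616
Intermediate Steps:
G(U) = U/6 (G(U) = U*(⅙) = U/6)
O = 9 (O = 3² = 9)
O*(((10*G(6) + 11) - 1157)/(1422 + 1296)) = 9*(((10*((⅙)*6) + 11) - 1157)/(1422 + 1296)) = 9*(((10*1 + 11) - 1157)/2718) = 9*(((10 + 11) - 1157)*(1/2718)) = 9*((21 - 1157)*(1/2718)) = 9*(-1136*1/2718) = 9*(-568/1359) = -568/151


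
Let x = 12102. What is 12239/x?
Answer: 12239/12102 ≈ 1.0113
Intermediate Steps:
12239/x = 12239/12102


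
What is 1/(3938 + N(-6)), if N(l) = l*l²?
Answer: 1/3722 ≈ 0.00026867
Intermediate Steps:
N(l) = l³
1/(3938 + N(-6)) = 1/(3938 + (-6)³) = 1/(3938 - 216) = 1/3722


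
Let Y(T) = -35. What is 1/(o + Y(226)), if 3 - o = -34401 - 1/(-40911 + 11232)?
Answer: 29679/1020037550 ≈ 2.9096e-5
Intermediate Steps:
o = 1021076315/29679 (o = 3 - (-34401 - 1/(-40911 + 11232)) = 3 - (-34401 - 1/(-29679)) = 3 - (-34401 - 1*(-1/29679)) = 3 - (-34401 + 1/29679) = 3 - 1*(-1020987278/29679) = 3 + 1020987278/29679 = 1021076315/29679 ≈ 34404.)
1/(o + Y(226)) = 1/(1021076315/29679 - 35) = 1/(1020037550/29679) = 29679/1020037550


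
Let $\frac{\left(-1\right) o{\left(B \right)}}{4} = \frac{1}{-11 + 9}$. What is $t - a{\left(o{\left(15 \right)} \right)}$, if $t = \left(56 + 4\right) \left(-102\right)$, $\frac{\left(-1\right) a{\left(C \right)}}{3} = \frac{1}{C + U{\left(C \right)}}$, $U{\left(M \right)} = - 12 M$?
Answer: $- \frac{134643}{22} \approx -6120.1$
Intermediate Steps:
$o{\left(B \right)} = 2$ ($o{\left(B \right)} = - \frac{4}{-11 + 9} = - \frac{4}{-2} = \left(-4\right) \left(- \frac{1}{2}\right) = 2$)
$a{\left(C \right)} = \frac{3}{11 C}$ ($a{\left(C \right)} = - \frac{3}{C - 12 C} = - \frac{3}{\left(-11\right) C} = - 3 \left(- \frac{1}{11 C}\right) = \frac{3}{11 C}$)
$t = -6120$ ($t = 60 \left(-102\right) = -6120$)
$t - a{\left(o{\left(15 \right)} \right)} = -6120 - \frac{3}{11 \cdot 2} = -6120 - \frac{3}{11} \cdot \frac{1}{2} = -6120 - \frac{3}{22} = - \frac{134643}{22}$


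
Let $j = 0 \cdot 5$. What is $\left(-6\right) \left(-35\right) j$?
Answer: $0$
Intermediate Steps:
$j = 0$
$\left(-6\right) \left(-35\right) j = \left(-6\right) \left(-35\right) 0 = 210 \cdot 0 = 0$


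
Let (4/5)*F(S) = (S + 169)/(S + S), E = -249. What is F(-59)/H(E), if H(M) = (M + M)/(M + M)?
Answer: -275/236 ≈ -1.1653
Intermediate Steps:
F(S) = 5*(169 + S)/(8*S) (F(S) = 5*((S + 169)/(S + S))/4 = 5*((169 + S)/((2*S)))/4 = 5*((169 + S)*(1/(2*S)))/4 = 5*((169 + S)/(2*S))/4 = 5*(169 + S)/(8*S))
H(M) = 1 (H(M) = (2*M)/((2*M)) = (2*M)*(1/(2*M)) = 1)
F(-59)/H(E) = ((5/8)*(169 - 59)/(-59))/1 = ((5/8)*(-1/59)*110)*1 = -275/236*1 = -275/236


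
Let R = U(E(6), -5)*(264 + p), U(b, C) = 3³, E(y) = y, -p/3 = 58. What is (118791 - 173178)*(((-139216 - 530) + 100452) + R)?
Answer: 2004922368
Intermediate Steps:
p = -174 (p = -3*58 = -174)
U(b, C) = 27
R = 2430 (R = 27*(264 - 174) = 27*90 = 2430)
(118791 - 173178)*(((-139216 - 530) + 100452) + R) = (118791 - 173178)*(((-139216 - 530) + 100452) + 2430) = -54387*((-139746 + 100452) + 2430) = -54387*(-39294 + 2430) = -54387*(-36864) = 2004922368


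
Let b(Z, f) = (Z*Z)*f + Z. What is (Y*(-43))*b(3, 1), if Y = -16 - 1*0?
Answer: 8256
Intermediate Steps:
b(Z, f) = Z + f*Z**2 (b(Z, f) = Z**2*f + Z = f*Z**2 + Z = Z + f*Z**2)
Y = -16 (Y = -16 + 0 = -16)
(Y*(-43))*b(3, 1) = (-16*(-43))*(3*(1 + 3*1)) = 688*(3*(1 + 3)) = 688*(3*4) = 688*12 = 8256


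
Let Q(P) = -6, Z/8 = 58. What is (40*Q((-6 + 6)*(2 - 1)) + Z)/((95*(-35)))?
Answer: -32/475 ≈ -0.067368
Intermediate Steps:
Z = 464 (Z = 8*58 = 464)
(40*Q((-6 + 6)*(2 - 1)) + Z)/((95*(-35))) = (40*(-6) + 464)/((95*(-35))) = (-240 + 464)/(-3325) = 224*(-1/3325) = -32/475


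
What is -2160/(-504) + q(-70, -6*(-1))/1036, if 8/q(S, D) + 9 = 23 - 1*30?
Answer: 8879/2072 ≈ 4.2852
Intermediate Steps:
q(S, D) = -½ (q(S, D) = 8/(-9 + (23 - 1*30)) = 8/(-9 + (23 - 30)) = 8/(-9 - 7) = 8/(-16) = 8*(-1/16) = -½)
-2160/(-504) + q(-70, -6*(-1))/1036 = -2160/(-504) - ½/1036 = -2160*(-1/504) - ½*1/1036 = 30/7 - 1/2072 = 8879/2072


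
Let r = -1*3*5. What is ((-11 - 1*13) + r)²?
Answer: 1521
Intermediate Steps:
r = -15 (r = -3*5 = -15)
((-11 - 1*13) + r)² = ((-11 - 1*13) - 15)² = ((-11 - 13) - 15)² = (-24 - 15)² = (-39)² = 1521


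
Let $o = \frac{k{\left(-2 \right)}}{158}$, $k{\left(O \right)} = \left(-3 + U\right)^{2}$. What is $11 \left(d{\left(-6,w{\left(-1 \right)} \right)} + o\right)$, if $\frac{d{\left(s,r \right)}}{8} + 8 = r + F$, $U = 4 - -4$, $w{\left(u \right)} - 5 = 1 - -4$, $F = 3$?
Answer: $\frac{69795}{158} \approx 441.74$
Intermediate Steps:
$w{\left(u \right)} = 10$ ($w{\left(u \right)} = 5 + \left(1 - -4\right) = 5 + \left(1 + 4\right) = 5 + 5 = 10$)
$U = 8$ ($U = 4 + 4 = 8$)
$d{\left(s,r \right)} = -40 + 8 r$ ($d{\left(s,r \right)} = -64 + 8 \left(r + 3\right) = -64 + 8 \left(3 + r\right) = -64 + \left(24 + 8 r\right) = -40 + 8 r$)
$k{\left(O \right)} = 25$ ($k{\left(O \right)} = \left(-3 + 8\right)^{2} = 5^{2} = 25$)
$o = \frac{25}{158} \approx 0.15823$
$11 \left(d{\left(-6,w{\left(-1 \right)} \right)} + o\right) = 11 \left(\left(-40 + 8 \cdot 10\right) + \frac{25}{158}\right) = 11 \left(\left(-40 + 80\right) + \frac{25}{158}\right) = 11 \left(40 + \frac{25}{158}\right) = 11 \cdot \frac{6345}{158} = \frac{69795}{158}$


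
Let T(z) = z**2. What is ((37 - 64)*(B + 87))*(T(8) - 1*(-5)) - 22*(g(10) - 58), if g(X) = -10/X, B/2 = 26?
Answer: -257659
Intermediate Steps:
B = 52 (B = 2*26 = 52)
((37 - 64)*(B + 87))*(T(8) - 1*(-5)) - 22*(g(10) - 58) = ((37 - 64)*(52 + 87))*(8**2 - 1*(-5)) - 22*(-10/10 - 58) = (-27*139)*(64 + 5) - 22*(-10*1/10 - 58) = -3753*69 - 22*(-1 - 58) = -258957 - 22*(-59) = -258957 - 1*(-1298) = -258957 + 1298 = -257659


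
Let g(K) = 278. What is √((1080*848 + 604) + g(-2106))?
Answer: 3*√101858 ≈ 957.46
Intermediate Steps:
√((1080*848 + 604) + g(-2106)) = √((1080*848 + 604) + 278) = √((915840 + 604) + 278) = √(916444 + 278) = √916722 = 3*√101858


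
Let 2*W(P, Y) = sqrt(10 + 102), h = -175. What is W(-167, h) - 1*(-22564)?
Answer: 22564 + 2*sqrt(7) ≈ 22569.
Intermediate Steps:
W(P, Y) = 2*sqrt(7) (W(P, Y) = sqrt(10 + 102)/2 = sqrt(112)/2 = (4*sqrt(7))/2 = 2*sqrt(7))
W(-167, h) - 1*(-22564) = 2*sqrt(7) - 1*(-22564) = 2*sqrt(7) + 22564 = 22564 + 2*sqrt(7)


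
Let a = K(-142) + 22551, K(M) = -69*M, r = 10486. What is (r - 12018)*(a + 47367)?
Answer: -122124912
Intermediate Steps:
a = 32349 (a = -69*(-142) + 22551 = 9798 + 22551 = 32349)
(r - 12018)*(a + 47367) = (10486 - 12018)*(32349 + 47367) = -1532*79716 = -122124912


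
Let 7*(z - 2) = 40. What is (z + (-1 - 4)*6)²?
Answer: 24336/49 ≈ 496.65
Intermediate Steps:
z = 54/7 (z = 2 + (⅐)*40 = 2 + 40/7 = 54/7 ≈ 7.7143)
(z + (-1 - 4)*6)² = (54/7 + (-1 - 4)*6)² = (54/7 - 5*6)² = (54/7 - 30)² = (-156/7)² = 24336/49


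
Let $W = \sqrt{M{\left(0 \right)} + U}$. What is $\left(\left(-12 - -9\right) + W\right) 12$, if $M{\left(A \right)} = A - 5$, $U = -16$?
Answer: $-36 + 12 i \sqrt{21} \approx -36.0 + 54.991 i$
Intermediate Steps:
$M{\left(A \right)} = -5 + A$
$W = i \sqrt{21}$ ($W = \sqrt{\left(-5 + 0\right) - 16} = \sqrt{-5 - 16} = \sqrt{-21} = i \sqrt{21} \approx 4.5826 i$)
$\left(\left(-12 - -9\right) + W\right) 12 = \left(\left(-12 - -9\right) + i \sqrt{21}\right) 12 = \left(\left(-12 + 9\right) + i \sqrt{21}\right) 12 = \left(-3 + i \sqrt{21}\right) 12 = -36 + 12 i \sqrt{21}$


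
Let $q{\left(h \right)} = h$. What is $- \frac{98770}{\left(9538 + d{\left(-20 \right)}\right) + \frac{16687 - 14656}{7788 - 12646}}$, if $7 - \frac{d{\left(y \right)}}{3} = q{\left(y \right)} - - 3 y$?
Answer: $- \frac{479824660}{47601511} \approx -10.08$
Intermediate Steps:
$d{\left(y \right)} = 21 - 12 y$ ($d{\left(y \right)} = 21 - 3 \left(y - - 3 y\right) = 21 - 3 \left(y + 3 y\right) = 21 - 3 \cdot 4 y = 21 - 12 y$)
$- \frac{98770}{\left(9538 + d{\left(-20 \right)}\right) + \frac{16687 - 14656}{7788 - 12646}} = - \frac{98770}{\left(9538 + \left(21 - -240\right)\right) + \frac{16687 - 14656}{7788 - 12646}} = - \frac{98770}{\left(9538 + \left(21 + 240\right)\right) + \frac{2031}{-4858}} = - \frac{98770}{\left(9538 + 261\right) + 2031 \left(- \frac{1}{4858}\right)} = - \frac{98770}{9799 - \frac{2031}{4858}} = - \frac{98770}{\frac{47601511}{4858}} = \left(-98770\right) \frac{4858}{47601511} = - \frac{479824660}{47601511}$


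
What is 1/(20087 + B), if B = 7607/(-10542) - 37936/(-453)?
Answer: 1591842/32107488701 ≈ 4.9579e-5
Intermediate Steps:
B = 132158447/1591842 (B = 7607*(-1/10542) - 37936*(-1/453) = -7607/10542 + 37936/453 = 132158447/1591842 ≈ 83.022)
1/(20087 + B) = 1/(20087 + 132158447/1591842) = 1/(32107488701/1591842) = 1591842/32107488701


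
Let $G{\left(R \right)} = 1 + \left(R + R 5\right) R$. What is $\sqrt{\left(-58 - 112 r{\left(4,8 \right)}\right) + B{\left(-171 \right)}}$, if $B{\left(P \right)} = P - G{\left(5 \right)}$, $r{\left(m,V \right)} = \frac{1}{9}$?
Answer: $\frac{2 i \sqrt{883}}{3} \approx 19.81 i$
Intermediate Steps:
$G{\left(R \right)} = 1 + 6 R^{2}$ ($G{\left(R \right)} = 1 + \left(R + 5 R\right) R = 1 + 6 R R = 1 + 6 R^{2}$)
$r{\left(m,V \right)} = \frac{1}{9}$
$B{\left(P \right)} = -151 + P$ ($B{\left(P \right)} = P - \left(1 + 6 \cdot 5^{2}\right) = P - \left(1 + 6 \cdot 25\right) = P - \left(1 + 150\right) = P - 151 = -151 + P$)
$\sqrt{\left(-58 - 112 r{\left(4,8 \right)}\right) + B{\left(-171 \right)}} = \sqrt{\left(-58 - \frac{112}{9}\right) - 322} = \sqrt{- \frac{634}{9} - 322} = \sqrt{- \frac{3532}{9}} = \frac{2 i \sqrt{883}}{3}$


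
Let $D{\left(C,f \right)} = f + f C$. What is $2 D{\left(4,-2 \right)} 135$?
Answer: $-2700$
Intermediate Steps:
$D{\left(C,f \right)} = f + C f$
$2 D{\left(4,-2 \right)} 135 = 2 \left(- 2 \left(1 + 4\right)\right) 135 = 2 \left(\left(-2\right) 5\right) 135 = 2 \left(-10\right) 135 = \left(-20\right) 135 = -2700$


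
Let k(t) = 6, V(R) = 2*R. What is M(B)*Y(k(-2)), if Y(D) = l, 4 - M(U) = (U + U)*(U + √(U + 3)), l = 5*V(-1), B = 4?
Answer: 280 + 80*√7 ≈ 491.66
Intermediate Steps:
l = -10 (l = 5*(2*(-1)) = 5*(-2) = -10)
M(U) = 4 - 2*U*(U + √(3 + U)) (M(U) = 4 - (U + U)*(U + √(U + 3)) = 4 - 2*U*(U + √(3 + U)))
Y(D) = -10
M(B)*Y(k(-2)) = (4 - 2*4² - 2*4*√(3 + 4))*(-10) = (4 - 2*16 - 2*4*√7)*(-10) = (4 - 32 - 8*√7)*(-10) = (-28 - 8*√7)*(-10) = 280 + 80*√7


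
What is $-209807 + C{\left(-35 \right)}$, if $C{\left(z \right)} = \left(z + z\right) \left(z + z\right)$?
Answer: $-204907$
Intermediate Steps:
$C{\left(z \right)} = 4 z^{2}$ ($C{\left(z \right)} = 2 z 2 z = 4 z^{2}$)
$-209807 + C{\left(-35 \right)} = -209807 + 4 \left(-35\right)^{2} = -209807 + 4 \cdot 1225 = -209807 + 4900 = -204907$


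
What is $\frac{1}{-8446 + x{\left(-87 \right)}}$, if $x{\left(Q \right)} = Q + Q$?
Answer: $- \frac{1}{8620} \approx -0.00011601$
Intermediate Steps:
$x{\left(Q \right)} = 2 Q$
$\frac{1}{-8446 + x{\left(-87 \right)}} = \frac{1}{-8446 + 2 \left(-87\right)} = \frac{1}{-8446 - 174} = \frac{1}{-8620} = - \frac{1}{8620}$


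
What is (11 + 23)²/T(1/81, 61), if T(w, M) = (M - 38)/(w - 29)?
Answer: -2714288/1863 ≈ -1456.9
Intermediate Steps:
T(w, M) = (-38 + M)/(-29 + w)
(11 + 23)²/T(1/81, 61) = (11 + 23)²/(((-38 + 61)/(-29 + 1/81))) = 34²/((23/(-29 + 1/81))) = 1156/((23/(-2348/81))) = 1156/((-81/2348*23)) = 1156/(-1863/2348) = 1156*(-2348/1863) = -2714288/1863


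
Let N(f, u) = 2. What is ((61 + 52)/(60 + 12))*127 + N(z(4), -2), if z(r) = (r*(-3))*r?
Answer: 14495/72 ≈ 201.32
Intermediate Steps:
z(r) = -3*r**2 (z(r) = (-3*r)*r = -3*r**2)
((61 + 52)/(60 + 12))*127 + N(z(4), -2) = ((61 + 52)/(60 + 12))*127 + 2 = (113/72)*127 + 2 = 14351/72 + 2 = 14495/72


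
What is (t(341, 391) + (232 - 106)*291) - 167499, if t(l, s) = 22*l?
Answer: -123331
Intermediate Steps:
(t(341, 391) + (232 - 106)*291) - 167499 = (22*341 + (232 - 106)*291) - 167499 = (7502 + 126*291) - 167499 = (7502 + 36666) - 167499 = 44168 - 167499 = -123331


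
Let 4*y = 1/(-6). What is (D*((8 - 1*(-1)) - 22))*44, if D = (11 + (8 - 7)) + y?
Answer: -41041/6 ≈ -6840.2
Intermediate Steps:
y = -1/24 (y = (¼)/(-6) = (¼)*(-⅙) = -1/24 ≈ -0.041667)
D = 287/24 (D = (11 + (8 - 7)) - 1/24 = (11 + 1) - 1/24 = 12 - 1/24 = 287/24 ≈ 11.958)
(D*((8 - 1*(-1)) - 22))*44 = (287*((8 - 1*(-1)) - 22)/24)*44 = (287*((8 + 1) - 22)/24)*44 = (287*(9 - 22)/24)*44 = ((287/24)*(-13))*44 = -3731/24*44 = -41041/6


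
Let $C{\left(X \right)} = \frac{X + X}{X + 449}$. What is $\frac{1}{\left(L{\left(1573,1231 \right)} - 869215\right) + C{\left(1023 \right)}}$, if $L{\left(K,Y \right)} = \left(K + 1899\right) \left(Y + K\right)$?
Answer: $\frac{736}{6525577951} \approx 1.1279 \cdot 10^{-7}$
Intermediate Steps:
$L{\left(K,Y \right)} = \left(1899 + K\right) \left(K + Y\right)$
$C{\left(X \right)} = \frac{2 X}{449 + X}$
$\frac{1}{\left(L{\left(1573,1231 \right)} - 869215\right) + C{\left(1023 \right)}} = \frac{1}{\left(\left(1573^{2} + 1899 \cdot 1573 + 1899 \cdot 1231 + 1573 \cdot 1231\right) - 869215\right) + 2 \cdot 1023 \frac{1}{449 + 1023}} = \frac{1}{\left(\left(2474329 + 2987127 + 2337669 + 1936363\right) - 869215\right) + 2 \cdot 1023 \cdot \frac{1}{1472}} = \frac{1}{\left(9735488 - 869215\right) + 2 \cdot 1023 \cdot \frac{1}{1472}} = \frac{1}{8866273 + \frac{1023}{736}} = \frac{1}{\frac{6525577951}{736}} = \frac{736}{6525577951}$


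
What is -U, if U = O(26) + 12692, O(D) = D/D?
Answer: -12693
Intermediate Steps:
O(D) = 1
U = 12693 (U = 1 + 12692 = 12693)
-U = -1*12693 = -12693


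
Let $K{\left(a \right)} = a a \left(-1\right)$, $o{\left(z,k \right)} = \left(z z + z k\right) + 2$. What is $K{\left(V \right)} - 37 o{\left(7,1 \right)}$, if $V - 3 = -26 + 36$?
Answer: $-2315$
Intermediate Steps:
$V = 13$ ($V = 3 + \left(-26 + 36\right) = 3 + 10 = 13$)
$o{\left(z,k \right)} = 2 + z^{2} + k z$ ($o{\left(z,k \right)} = \left(z^{2} + k z\right) + 2 = 2 + z^{2} + k z$)
$K{\left(a \right)} = - a^{2}$ ($K{\left(a \right)} = a^{2} \left(-1\right) = - a^{2}$)
$K{\left(V \right)} - 37 o{\left(7,1 \right)} = - 13^{2} - 37 \left(2 + 7^{2} + 1 \cdot 7\right) = \left(-1\right) 169 - 37 \left(2 + 49 + 7\right) = -169 - 2146 = -2315$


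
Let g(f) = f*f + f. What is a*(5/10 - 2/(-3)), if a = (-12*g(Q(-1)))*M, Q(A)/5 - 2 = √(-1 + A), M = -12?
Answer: 10080 + 17640*I*√2 ≈ 10080.0 + 24947.0*I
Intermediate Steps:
Q(A) = 10 + 5*√(-1 + A)
g(f) = f + f² (g(f) = f² + f = f + f²)
a = 144*(10 + 5*I*√2)*(11 + 5*I*√2) (a = -12*(10 + 5*√(-1 - 1))*(1 + (10 + 5*√(-1 - 1)))*(-12) = -12*(10 + 5*√(-2))*(1 + (10 + 5*√(-2)))*(-12) = -12*(10 + 5*(I*√2))*(1 + (10 + 5*(I*√2)))*(-12) = -12*(10 + 5*I*√2)*(1 + (10 + 5*I*√2))*(-12) = -12*(10 + 5*I*√2)*(11 + 5*I*√2)*(-12) = 144*(10 + 5*I*√2)*(11 + 5*I*√2) ≈ 8640.0 + 21383.0*I)
a*(5/10 - 2/(-3)) = (8640 + 15120*I*√2)*(5/10 - 2/(-3)) = (8640 + 15120*I*√2)*(5*(⅒) - 2*(-⅓)) = (8640 + 15120*I*√2)*(½ + ⅔) = (8640 + 15120*I*√2)*(7/6) = 10080 + 17640*I*√2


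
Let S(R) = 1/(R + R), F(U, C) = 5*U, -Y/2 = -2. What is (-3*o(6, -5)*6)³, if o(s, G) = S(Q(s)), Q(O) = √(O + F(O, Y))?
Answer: -27/8 ≈ -3.3750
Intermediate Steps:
Y = 4 (Y = -2*(-2) = 4)
Q(O) = √6*√O (Q(O) = √(O + 5*O) = √(6*O) = √6*√O)
S(R) = 1/(2*R)
o(s, G) = √6/(12*√s) (o(s, G) = 1/(2*((√6*√s))) = (√6/(6*√s))/2 = √6/(12*√s))
(-3*o(6, -5)*6)³ = (-√6/(4*√6)*6)³ = (-√6*√6/6/4*6)³ = (-3*1/12*6)³ = (-¼*6)³ = (-3/2)³ = -27/8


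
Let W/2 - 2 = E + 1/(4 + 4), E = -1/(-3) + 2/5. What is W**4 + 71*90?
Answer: 96655687201/12960000 ≈ 7458.0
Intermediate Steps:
E = 11/15 (E = -1*(-1/3) + 2*(1/5) = 1/3 + 2/5 = 11/15 ≈ 0.73333)
W = 343/60 (W = 4 + 2*(11/15 + 1/(4 + 4)) = 4 + 2*(11/15 + 1/8) = 4 + 2*(103/120) = 4 + 103/60 = 343/60 ≈ 5.7167)
W**4 + 71*90 = (343/60)**4 + 71*90 = 13841287201/12960000 + 6390 = 96655687201/12960000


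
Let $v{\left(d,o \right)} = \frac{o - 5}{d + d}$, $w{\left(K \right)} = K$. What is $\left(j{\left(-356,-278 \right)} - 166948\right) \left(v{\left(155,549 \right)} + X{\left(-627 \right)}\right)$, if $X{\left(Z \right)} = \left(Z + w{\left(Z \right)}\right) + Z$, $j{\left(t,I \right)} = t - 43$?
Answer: $\frac{48745336201}{155} \approx 3.1449 \cdot 10^{8}$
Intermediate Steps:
$v{\left(d,o \right)} = \frac{-5 + o}{2 d}$
$j{\left(t,I \right)} = -43 + t$
$X{\left(Z \right)} = 3 Z$ ($X{\left(Z \right)} = \left(Z + Z\right) + Z = 2 Z + Z = 3 Z$)
$\left(j{\left(-356,-278 \right)} - 166948\right) \left(v{\left(155,549 \right)} + X{\left(-627 \right)}\right) = \left(\left(-43 - 356\right) - 166948\right) \left(\frac{-5 + 549}{2 \cdot 155} + 3 \left(-627\right)\right) = \left(-399 - 166948\right) \left(\frac{1}{2} \cdot \frac{1}{155} \cdot 544 - 1881\right) = - 167347 \left(\frac{272}{155} - 1881\right) = \left(-167347\right) \left(- \frac{291283}{155}\right) = \frac{48745336201}{155}$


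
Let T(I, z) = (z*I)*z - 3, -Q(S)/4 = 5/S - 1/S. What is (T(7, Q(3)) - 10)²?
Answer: 2805625/81 ≈ 34637.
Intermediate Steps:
Q(S) = -16/S (Q(S) = -4*(5/S - 1/S) = -16/S)
T(I, z) = -3 + I*z² (T(I, z) = (I*z)*z - 3 = I*z² - 3 = -3 + I*z²)
(T(7, Q(3)) - 10)² = ((-3 + 7*(-16/3)²) - 10)² = ((-3 + 7*(256/9)) - 10)² = ((-3 + 1792/9) - 10)² = (1765/9 - 10)² = (1675/9)² = 2805625/81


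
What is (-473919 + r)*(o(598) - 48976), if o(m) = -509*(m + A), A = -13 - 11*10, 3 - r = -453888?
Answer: 5823161028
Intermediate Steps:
r = 453891 (r = 3 - 1*(-453888) = 3 + 453888 = 453891)
A = -123 (A = -13 - 110 = -123)
o(m) = 62607 - 509*m (o(m) = -509*(m - 123) = -509*(-123 + m) = 62607 - 509*m)
(-473919 + r)*(o(598) - 48976) = (-473919 + 453891)*((62607 - 509*598) - 48976) = -20028*((62607 - 304382) - 48976) = -20028*(-241775 - 48976) = -20028*(-290751) = 5823161028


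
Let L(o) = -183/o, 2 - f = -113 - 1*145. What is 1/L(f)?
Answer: -260/183 ≈ -1.4208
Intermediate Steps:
f = 260 (f = 2 - (-113 - 1*145) = 2 - (-113 - 145) = 2 - 1*(-258) = 2 + 258 = 260)
1/L(f) = 1/(-183/260) = -260/183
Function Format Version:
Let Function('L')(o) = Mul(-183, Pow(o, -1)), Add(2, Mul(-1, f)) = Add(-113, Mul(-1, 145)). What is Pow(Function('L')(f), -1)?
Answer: Rational(-260, 183) ≈ -1.4208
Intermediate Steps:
f = 260 (f = Add(2, Mul(-1, Add(-113, Mul(-1, 145)))) = Add(2, Mul(-1, Add(-113, -145))) = Add(2, Mul(-1, -258)) = Add(2, 258) = 260)
Pow(Function('L')(f), -1) = Pow(Mul(-183, Pow(260, -1)), -1) = Pow(Mul(-183, Rational(1, 260)), -1) = Pow(Rational(-183, 260), -1) = Rational(-260, 183)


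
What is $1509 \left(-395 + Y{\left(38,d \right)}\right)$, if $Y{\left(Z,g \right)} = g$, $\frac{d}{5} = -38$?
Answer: $-882765$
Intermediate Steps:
$d = -190$ ($d = 5 \left(-38\right) = -190$)
$1509 \left(-395 + Y{\left(38,d \right)}\right) = 1509 \left(-395 - 190\right) = 1509 \left(-585\right) = -882765$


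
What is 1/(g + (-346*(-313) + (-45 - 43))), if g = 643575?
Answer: 1/751785 ≈ 1.3302e-6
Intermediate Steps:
1/(g + (-346*(-313) + (-45 - 43))) = 1/(643575 + (-346*(-313) + (-45 - 43))) = 1/(643575 + (108298 - 88)) = 1/(643575 + 108210) = 1/751785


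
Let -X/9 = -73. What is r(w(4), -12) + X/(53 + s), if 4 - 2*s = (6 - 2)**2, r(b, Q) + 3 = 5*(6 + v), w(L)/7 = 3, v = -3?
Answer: 1221/47 ≈ 25.979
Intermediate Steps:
w(L) = 21 (w(L) = 7*3 = 21)
r(b, Q) = 12 (r(b, Q) = -3 + 5*(6 - 3) = -3 + 5*3 = -3 + 15 = 12)
X = 657 (X = -9*(-73) = 657)
s = -6 (s = 2 - (6 - 2)**2/2 = 2 - 1/2*4**2 = 2 - 1/2*16 = 2 - 8 = -6)
r(w(4), -12) + X/(53 + s) = 12 + 657/(53 - 6) = 12 + 657/47 = 1221/47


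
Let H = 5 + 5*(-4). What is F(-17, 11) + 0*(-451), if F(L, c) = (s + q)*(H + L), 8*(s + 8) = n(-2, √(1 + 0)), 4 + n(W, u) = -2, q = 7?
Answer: 56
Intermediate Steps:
n(W, u) = -6 (n(W, u) = -4 - 2 = -6)
H = -15 (H = 5 - 20 = -15)
s = -35/4 (s = -8 + (⅛)*(-6) = -8 - ¾ = -35/4 ≈ -8.7500)
F(L, c) = 105/4 - 7*L/4 (F(L, c) = (-35/4 + 7)*(-15 + L) = -7*(-15 + L)/4 = 105/4 - 7*L/4)
F(-17, 11) + 0*(-451) = (105/4 - 7/4*(-17)) + 0*(-451) = (105/4 + 119/4) + 0 = 56 + 0 = 56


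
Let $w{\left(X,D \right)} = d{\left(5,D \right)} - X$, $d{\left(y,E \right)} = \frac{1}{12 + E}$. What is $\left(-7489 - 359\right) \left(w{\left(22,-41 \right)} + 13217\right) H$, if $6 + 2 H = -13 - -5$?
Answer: $\frac{21021480144}{29} \approx 7.2488 \cdot 10^{8}$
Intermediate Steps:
$w{\left(X,D \right)} = \frac{1}{12 + D} - X$
$H = -7$ ($H = -3 + \frac{-13 - -5}{2} = -3 + \frac{-13 + 5}{2} = -3 + \frac{1}{2} \left(-8\right) = -3 - 4 = -7$)
$\left(-7489 - 359\right) \left(w{\left(22,-41 \right)} + 13217\right) H = \left(-7489 - 359\right) \left(\frac{1 - 22 \left(12 - 41\right)}{12 - 41} + 13217\right) \left(-7\right) = - 7848 \left(\frac{1 - 22 \left(-29\right)}{-29} + 13217\right) \left(-7\right) = - 7848 \left(- \frac{1 + 638}{29} + 13217\right) \left(-7\right) = - 7848 \left(\left(- \frac{1}{29}\right) 639 + 13217\right) \left(-7\right) = - 7848 \left(- \frac{639}{29} + 13217\right) \left(-7\right) = \left(-7848\right) \frac{382654}{29} \left(-7\right) = \left(- \frac{3003068592}{29}\right) \left(-7\right) = \frac{21021480144}{29}$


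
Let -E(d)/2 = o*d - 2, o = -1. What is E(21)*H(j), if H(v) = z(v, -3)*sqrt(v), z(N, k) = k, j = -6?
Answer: -138*I*sqrt(6) ≈ -338.03*I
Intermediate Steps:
H(v) = -3*sqrt(v)
E(d) = 4 + 2*d (E(d) = -2*(-d - 2) = -2*(-2 - d) = 4 + 2*d)
E(21)*H(j) = (4 + 2*21)*(-3*I*sqrt(6)) = (4 + 42)*(-3*I*sqrt(6)) = 46*(-3*I*sqrt(6)) = -138*I*sqrt(6)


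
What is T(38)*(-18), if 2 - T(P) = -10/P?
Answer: -774/19 ≈ -40.737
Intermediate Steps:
T(P) = 2 + 10/P (T(P) = 2 - (-10)/P = 2 + 10/P)
T(38)*(-18) = (2 + 10/38)*(-18) = (2 + 10*(1/38))*(-18) = (2 + 5/19)*(-18) = (43/19)*(-18) = -774/19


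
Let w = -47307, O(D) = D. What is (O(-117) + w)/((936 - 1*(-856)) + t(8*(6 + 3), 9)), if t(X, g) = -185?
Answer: -47424/1607 ≈ -29.511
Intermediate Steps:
(O(-117) + w)/((936 - 1*(-856)) + t(8*(6 + 3), 9)) = (-117 - 47307)/((936 - 1*(-856)) - 185) = -47424/((936 + 856) - 185) = -47424/(1792 - 185) = -47424/1607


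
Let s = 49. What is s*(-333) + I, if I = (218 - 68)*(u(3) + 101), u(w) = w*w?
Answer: 183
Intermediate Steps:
u(w) = w**2
I = 16500 (I = (218 - 68)*(3**2 + 101) = 150*(9 + 101) = 150*110 = 16500)
s*(-333) + I = 49*(-333) + 16500 = -16317 + 16500 = 183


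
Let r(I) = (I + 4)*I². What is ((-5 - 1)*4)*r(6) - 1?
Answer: -8641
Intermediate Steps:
r(I) = I²*(4 + I) (r(I) = (4 + I)*I² = I²*(4 + I))
((-5 - 1)*4)*r(6) - 1 = ((-5 - 1)*4)*(6²*(4 + 6)) - 1 = (-6*4)*(36*10) - 1 = -24*360 - 1 = -8640 - 1 = -8641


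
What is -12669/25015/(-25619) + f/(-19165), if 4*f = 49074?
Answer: -628971146931/982565455762 ≈ -0.64013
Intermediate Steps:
f = 24537/2 (f = (¼)*49074 = 24537/2 ≈ 12269.)
-12669/25015/(-25619) + f/(-19165) = -12669/25015/(-25619) + (24537/2)/(-19165) = -12669*1/25015*(-1/25619) + (24537/2)*(-1/19165) = -12669/25015*(-1/25619) - 24537/38330 = 12669/640859285 - 24537/38330 = -628971146931/982565455762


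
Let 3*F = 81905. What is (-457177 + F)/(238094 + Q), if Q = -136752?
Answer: -644813/152013 ≈ -4.2418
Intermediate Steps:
F = 81905/3 (F = (⅓)*81905 = 81905/3 ≈ 27302.)
(-457177 + F)/(238094 + Q) = (-457177 + 81905/3)/(238094 - 136752) = -1289626/3/101342 = -1289626/3*1/101342 = -644813/152013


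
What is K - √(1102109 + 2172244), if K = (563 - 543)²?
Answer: 400 - 3*√363817 ≈ -1409.5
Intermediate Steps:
K = 400 (K = 20² = 400)
K - √(1102109 + 2172244) = 400 - √(1102109 + 2172244) = 400 - √3274353 = 400 - 3*√363817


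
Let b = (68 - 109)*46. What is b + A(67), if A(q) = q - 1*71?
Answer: -1890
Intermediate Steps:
b = -1886 (b = -41*46 = -1886)
A(q) = -71 + q (A(q) = q - 71 = -71 + q)
b + A(67) = -1886 + (-71 + 67) = -1886 - 4 = -1890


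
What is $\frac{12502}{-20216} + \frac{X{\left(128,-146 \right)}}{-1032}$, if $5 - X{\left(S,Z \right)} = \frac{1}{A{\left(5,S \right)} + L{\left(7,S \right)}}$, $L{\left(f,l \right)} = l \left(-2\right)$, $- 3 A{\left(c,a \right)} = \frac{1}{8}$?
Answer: $- \frac{75098501}{120491160} \approx -0.62327$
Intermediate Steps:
$A{\left(c,a \right)} = - \frac{1}{24}$ ($A{\left(c,a \right)} = - \frac{1}{3 \cdot 8} = \left(- \frac{1}{3}\right) \frac{1}{8} = - \frac{1}{24}$)
$L{\left(f,l \right)} = - 2 l$
$X{\left(S,Z \right)} = 5 - \frac{1}{- \frac{1}{24} - 2 S}$
$\frac{12502}{-20216} + \frac{X{\left(128,-146 \right)}}{-1032} = \frac{12502}{-20216} + \frac{\frac{1}{1 + 48 \cdot 128} \left(29 + 240 \cdot 128\right)}{-1032} = 12502 \left(- \frac{1}{20216}\right) + \frac{29 + 30720}{1 + 6144} \left(- \frac{1}{1032}\right) = - \frac{47}{76} + \frac{1}{6145} \cdot 30749 \left(- \frac{1}{1032}\right) = - \frac{47}{76} + \frac{30749}{6145} \left(- \frac{1}{1032}\right) = - \frac{47}{76} - \frac{30749}{6341640} = - \frac{75098501}{120491160}$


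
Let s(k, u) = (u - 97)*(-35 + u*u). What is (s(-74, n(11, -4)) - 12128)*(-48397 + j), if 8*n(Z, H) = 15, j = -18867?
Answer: 4914603171/8 ≈ 6.1433e+8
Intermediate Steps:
n(Z, H) = 15/8 (n(Z, H) = (1/8)*15 = 15/8)
s(k, u) = (-97 + u)*(-35 + u**2)
(s(-74, n(11, -4)) - 12128)*(-48397 + j) = ((3395 + (15/8)**3 - 97*(15/8)**2 - 35*15/8) - 12128)*(-48397 - 18867) = ((3395 + 3375/512 - 97*225/64 - 525/8) - 12128)*(-67264) = ((3395 + 3375/512 - 21825/64 - 525/8) - 12128)*(-67264) = (1533415/512 - 12128)*(-67264) = -4676121/512*(-67264) = 4914603171/8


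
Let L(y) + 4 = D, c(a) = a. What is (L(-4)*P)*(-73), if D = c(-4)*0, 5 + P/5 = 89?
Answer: 122640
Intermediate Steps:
P = 420 (P = -25 + 5*89 = -25 + 445 = 420)
D = 0 (D = -4*0 = 0)
L(y) = -4 (L(y) = -4 + 0 = -4)
(L(-4)*P)*(-73) = -4*420*(-73) = -1680*(-73) = 122640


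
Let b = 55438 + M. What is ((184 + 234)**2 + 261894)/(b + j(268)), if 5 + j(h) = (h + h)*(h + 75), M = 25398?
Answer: 436618/264679 ≈ 1.6496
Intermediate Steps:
j(h) = -5 + 2*h*(75 + h) (j(h) = -5 + (h + h)*(h + 75) = -5 + (2*h)*(75 + h) = -5 + 2*h*(75 + h))
b = 80836 (b = 55438 + 25398 = 80836)
((184 + 234)**2 + 261894)/(b + j(268)) = ((184 + 234)**2 + 261894)/(80836 + (-5 + 2*268**2 + 150*268)) = (418**2 + 261894)/(80836 + (-5 + 2*71824 + 40200)) = (174724 + 261894)/(80836 + (-5 + 143648 + 40200)) = 436618/(80836 + 183843) = 436618/264679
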